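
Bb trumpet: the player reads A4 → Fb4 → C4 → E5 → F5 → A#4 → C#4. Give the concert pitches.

The Bb trumpet sounds a major second below written, so transpose each written note down a major second.
A4 becomes G4
Fb4 becomes Ebb4
C4 becomes Bb3
E5 becomes D5
F5 becomes Eb5
A#4 becomes G#4
C#4 becomes B3

G4 Ebb4 Bb3 D5 Eb5 G#4 B3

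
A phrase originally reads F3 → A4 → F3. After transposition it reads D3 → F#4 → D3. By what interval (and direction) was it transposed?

From F3 to D3 is 3 letter names — a third of some quality.
D3 to F3 is 3 semitones, which makes it a minor third; the second version is lower, so the direction is down.
Checking another pair — F3 → D3 — gives the same interval.

down a minor third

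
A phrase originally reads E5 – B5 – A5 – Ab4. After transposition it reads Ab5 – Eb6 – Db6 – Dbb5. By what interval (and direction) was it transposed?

Take the first pair: E5 → Ab5. E to A spans 4 letter names, so the interval is some kind of fourth.
E5 to Ab5 is 4 semitones, which makes it a diminished fourth; the second version is higher, so the direction is up.
Checking another pair — Ab4 → Dbb5 — gives the same interval.

up a diminished fourth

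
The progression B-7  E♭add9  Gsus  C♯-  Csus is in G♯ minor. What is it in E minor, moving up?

G♯ minor up to E minor is a minor sixth; each chord root moves by that interval while the quality stays the same.
B-7: root B up a minor sixth → G, giving G-7.
E♭add9: root E♭ up a minor sixth → Cb, giving Cbadd9.
Gsus: root G up a minor sixth → Eb, giving Ebsus.
C♯-: root C♯ up a minor sixth → A, giving A-.
Csus: root C up a minor sixth → Ab, giving Absus.

G-7 Cbadd9 Ebsus A- Absus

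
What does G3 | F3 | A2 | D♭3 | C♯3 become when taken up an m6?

Eb4 Db4 F3 Bbb3 A3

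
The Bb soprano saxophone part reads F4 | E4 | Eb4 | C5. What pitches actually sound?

Eb4 D4 Db4 Bb4

The Bb soprano saxophone sounds a major second below written, so transpose each written note down a major second.
F4 -> Eb4
E4 -> D4
Eb4 -> Db4
C5 -> Bb4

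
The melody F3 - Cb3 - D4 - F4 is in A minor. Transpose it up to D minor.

A minor to D minor up is a perfect fourth, so every note moves up by that interval.
F3 becomes Bb3
Cb3 becomes Fb3
D4 becomes G4
F4 becomes Bb4

Bb3 Fb3 G4 Bb4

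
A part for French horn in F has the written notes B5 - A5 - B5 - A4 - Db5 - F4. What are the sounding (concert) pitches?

The French horn in F sounds a perfect fifth below written, so transpose each written note down a perfect fifth.
B5 -> E5
A5 -> D5
B5 -> E5
A4 -> D4
Db5 -> Gb4
F4 -> Bb3

E5 D5 E5 D4 Gb4 Bb3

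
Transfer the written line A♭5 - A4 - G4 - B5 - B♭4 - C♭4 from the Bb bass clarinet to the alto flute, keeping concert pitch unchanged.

First find concert pitch: the Bb bass clarinet sounds a major ninth below written, so A♭5 A4 G4 B5 B♭4 C♭4 sounds Gb4 G3 F3 A4 Ab3 Bbb2.
Then write for alto flute: it sounds a perfect fourth below written, so the part must be a perfect fourth above concert.
Gb4 → Cb5
G3 → C4
F3 → Bb3
A4 → D5
Ab3 → Db4
Bbb2 → Ebb3

Cb5 C4 Bb3 D5 Db4 Ebb3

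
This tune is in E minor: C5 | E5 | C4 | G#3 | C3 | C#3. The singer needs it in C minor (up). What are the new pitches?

E minor to C minor up is a minor sixth, so every note moves up by that interval.
C5 to Ab5
E5 to C6
C4 to Ab4
G#3 to E4
C3 to Ab3
C#3 to A3

Ab5 C6 Ab4 E4 Ab3 A3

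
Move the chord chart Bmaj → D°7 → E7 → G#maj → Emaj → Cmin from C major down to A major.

C major down to A major is a minor third; each chord root moves by that interval while the quality stays the same.
Bmaj: root B down a minor third → G#, giving G#maj.
D°7: root D down a minor third → B, giving B°7.
E7: root E down a minor third → C#, giving C#7.
G#maj: root G# down a minor third → E#, giving E#maj.
Emaj: root E down a minor third → C#, giving C#maj.
Cmin: root C down a minor third → A, giving Amin.

G#maj B°7 C#7 E#maj C#maj Amin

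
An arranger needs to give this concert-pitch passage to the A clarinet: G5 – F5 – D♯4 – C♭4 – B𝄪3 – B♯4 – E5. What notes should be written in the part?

Bb5 Ab5 F#4 Ebb4 D##4 D#5 G5

Written C4 sounds as A3 on the A clarinet, so concert pitches are written a minor third up.
G5 becomes Bb5
F5 becomes Ab5
D#4 becomes F#4
Cb4 becomes Ebb4
B##3 becomes D##4
B#4 becomes D#5
E5 becomes G5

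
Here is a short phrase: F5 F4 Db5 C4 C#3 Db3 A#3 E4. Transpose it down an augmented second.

Ebb5 Ebb4 Cbb5 Bbb3 Bb2 Cbb3 G3 Db4

F5 becomes Ebb5
F4 becomes Ebb4
Db5 becomes Cbb5
C4 becomes Bbb3
C#3 becomes Bb2
Db3 becomes Cbb3
A#3 becomes G3
E4 becomes Db4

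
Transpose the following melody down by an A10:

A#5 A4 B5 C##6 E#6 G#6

F4 Fb3 Gb4 A4 C5 Eb5

A#5 becomes F4
A4 becomes Fb3
B5 becomes Gb4
C##6 becomes A4
E#6 becomes C5
G#6 becomes Eb5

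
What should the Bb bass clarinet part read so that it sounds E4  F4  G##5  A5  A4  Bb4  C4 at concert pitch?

F#5 G5 A##6 B6 B5 C6 D5

The Bb bass clarinet sounds a major ninth below written, so the written part must be a major ninth above concert — transpose each note up.
E4 gives F#5
F4 gives G5
G##5 gives A##6
A5 gives B6
A4 gives B5
Bb4 gives C6
C4 gives D5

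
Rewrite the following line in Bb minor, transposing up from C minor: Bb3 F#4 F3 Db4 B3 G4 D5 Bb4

From C up to Bb is a minor seventh; apply that to each pitch.
Bb3 becomes Ab4
F#4 becomes E5
F3 becomes Eb4
Db4 becomes Cb5
B3 becomes A4
G4 becomes F5
D5 becomes C6
Bb4 becomes Ab5

Ab4 E5 Eb4 Cb5 A4 F5 C6 Ab5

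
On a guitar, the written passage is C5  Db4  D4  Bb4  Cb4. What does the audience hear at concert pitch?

C4 Db3 D3 Bb3 Cb3

The guitar sounds a perfect octave below written, so transpose each written note down a perfect octave.
C5 gives C4
Db4 gives Db3
D4 gives D3
Bb4 gives Bb3
Cb4 gives Cb3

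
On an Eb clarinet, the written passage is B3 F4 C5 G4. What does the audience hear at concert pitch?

The Eb clarinet sounds a minor third above written, so transpose each written note up a minor third.
B3 -> D4
F4 -> Ab4
C5 -> Eb5
G4 -> Bb4

D4 Ab4 Eb5 Bb4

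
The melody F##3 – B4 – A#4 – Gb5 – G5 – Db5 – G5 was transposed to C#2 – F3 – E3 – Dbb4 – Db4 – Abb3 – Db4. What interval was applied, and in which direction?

From F##3 to C#2 is 11 letter names — an eleventh of some quality.
C#2 to F##3 is 18 semitones, which makes it an augmented eleventh; the second version is lower, so the direction is down.
Checking another pair — G5 → Db4 — gives the same interval.

down an augmented eleventh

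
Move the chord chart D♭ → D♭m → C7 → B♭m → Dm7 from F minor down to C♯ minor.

F minor down to C♯ minor is a diminished fourth; each chord root moves by that interval while the quality stays the same.
D♭: root D♭ down a diminished fourth → A, giving A.
D♭m: root D♭ down a diminished fourth → A, giving Am.
C7: root C down a diminished fourth → G#, giving G#7.
B♭m: root B♭ down a diminished fourth → F#, giving F#m.
Dm7: root D down a diminished fourth → A#, giving A#m7.

A Am G#7 F#m A#m7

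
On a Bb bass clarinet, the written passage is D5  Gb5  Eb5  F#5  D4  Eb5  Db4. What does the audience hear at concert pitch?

Written C4 on the Bb bass clarinet sounds as Bb2, a major ninth lower; apply that shift to every note.
D5 gives C4
Gb5 gives Fb4
Eb5 gives Db4
F#5 gives E4
D4 gives C3
Eb5 gives Db4
Db4 gives Cb3

C4 Fb4 Db4 E4 C3 Db4 Cb3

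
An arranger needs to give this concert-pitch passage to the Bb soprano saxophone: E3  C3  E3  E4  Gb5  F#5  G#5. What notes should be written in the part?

F#3 D3 F#3 F#4 Ab5 G#5 A#5

The Bb soprano saxophone sounds a major second below written, so the written part must be a major second above concert — transpose each note up.
E3 becomes F#3
C3 becomes D3
E3 becomes F#3
E4 becomes F#4
Gb5 becomes Ab5
F#5 becomes G#5
G#5 becomes A#5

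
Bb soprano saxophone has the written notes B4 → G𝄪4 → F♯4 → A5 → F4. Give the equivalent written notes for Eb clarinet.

First find concert pitch: the Bb soprano saxophone sounds a major second below written, so B4 G𝄪4 F♯4 A5 F4 sounds A4 F##4 E4 G5 Eb4.
Then write for Eb clarinet: it sounds a minor third above written, so the part must be a minor third below concert.
A4 → F#4
F##4 → D##4
E4 → C#4
G5 → E5
Eb4 → C4

F#4 D##4 C#4 E5 C4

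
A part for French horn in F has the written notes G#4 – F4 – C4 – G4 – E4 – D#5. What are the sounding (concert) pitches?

C#4 Bb3 F3 C4 A3 G#4

Written C4 on the French horn in F sounds as F3, a perfect fifth lower; apply that shift to every note.
G#4 → C#4
F4 → Bb3
C4 → F3
G4 → C4
E4 → A3
D#5 → G#4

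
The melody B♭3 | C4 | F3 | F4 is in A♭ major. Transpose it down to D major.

From A♭ down to D is a diminished fifth; apply that to each pitch.
Bb3 gives E3
C4 gives F#3
F3 gives B2
F4 gives B3

E3 F#3 B2 B3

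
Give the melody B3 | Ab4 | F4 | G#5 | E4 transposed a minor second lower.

A#3 G4 E4 F##5 D#4

B3 → A#3
Ab4 → G4
F4 → E4
G#5 → F##5
E4 → D#4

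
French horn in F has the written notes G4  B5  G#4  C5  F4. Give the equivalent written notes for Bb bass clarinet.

D5 F#6 D#5 G5 C5

First find concert pitch: the French horn in F sounds a perfect fifth below written, so G4 B5 G#4 C5 F4 sounds C4 E5 C#4 F4 Bb3.
Then write for Bb bass clarinet: it sounds a major ninth below written, so the part must be a major ninth above concert.
C4 → D5
E5 → F#6
C#4 → D#5
F4 → G5
Bb3 → C5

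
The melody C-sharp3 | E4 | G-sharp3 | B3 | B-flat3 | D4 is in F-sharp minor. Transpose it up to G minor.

F-sharp minor to G minor up is a minor second, so every note moves up by that interval.
C#3 -> D3
E4 -> F4
G#3 -> A3
B3 -> C4
Bb3 -> Cb4
D4 -> Eb4

D3 F4 A3 C4 Cb4 Eb4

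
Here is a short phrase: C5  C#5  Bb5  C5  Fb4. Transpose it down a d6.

E#4 E##4 D#5 E#4 A3

C5 to E#4
C#5 to E##4
Bb5 to D#5
C5 to E#4
Fb4 to A3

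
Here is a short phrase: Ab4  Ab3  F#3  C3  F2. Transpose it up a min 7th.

Gb5 Gb4 E4 Bb3 Eb3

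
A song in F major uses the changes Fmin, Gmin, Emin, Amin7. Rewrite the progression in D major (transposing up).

Dmin Emin C#min F#min7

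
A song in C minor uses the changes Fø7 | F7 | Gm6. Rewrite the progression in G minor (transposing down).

Cø7 C7 Dm6

C minor down to G minor is a perfect fourth; each chord root moves by that interval while the quality stays the same.
Fø7: root F down a perfect fourth → C, giving Cø7.
F7: root F down a perfect fourth → C, giving C7.
Gm6: root G down a perfect fourth → D, giving Dm6.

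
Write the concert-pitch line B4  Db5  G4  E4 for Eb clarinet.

Written C4 sounds as Eb4 on the Eb clarinet, so concert pitches are written a minor third down.
B4 gives G#4
Db5 gives Bb4
G4 gives E4
E4 gives C#4

G#4 Bb4 E4 C#4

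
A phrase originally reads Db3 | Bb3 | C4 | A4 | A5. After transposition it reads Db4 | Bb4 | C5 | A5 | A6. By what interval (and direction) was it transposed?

up a perfect octave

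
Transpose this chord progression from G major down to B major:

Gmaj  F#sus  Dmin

G major down to B major is a minor sixth; each chord root moves by that interval while the quality stays the same.
Gmaj: root G down a minor sixth → B, giving Bmaj.
F#sus: root F# down a minor sixth → A#, giving A#sus.
Dmin: root D down a minor sixth → F#, giving F#min.

Bmaj A#sus F#min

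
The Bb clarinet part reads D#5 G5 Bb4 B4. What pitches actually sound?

Written C4 on the Bb clarinet sounds as Bb3, a major second lower; apply that shift to every note.
D#5 to C#5
G5 to F5
Bb4 to Ab4
B4 to A4

C#5 F5 Ab4 A4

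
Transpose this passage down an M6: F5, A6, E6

Ab4 C6 G5

F5 gives Ab4
A6 gives C6
E6 gives G5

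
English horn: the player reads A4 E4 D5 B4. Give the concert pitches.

The English horn sounds a perfect fifth below written, so transpose each written note down a perfect fifth.
A4 → D4
E4 → A3
D5 → G4
B4 → E4

D4 A3 G4 E4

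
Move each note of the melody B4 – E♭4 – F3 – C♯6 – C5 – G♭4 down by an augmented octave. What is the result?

Bb3 Ebb3 Fb2 C5 Cb4 Gbb3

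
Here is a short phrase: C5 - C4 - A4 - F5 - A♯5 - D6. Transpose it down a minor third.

A4 A3 F#4 D5 F##5 B5

C5: a third down reaches A, and 3 semitones makes it A4.
A minor third down from C4 gives A3.
A4: a third down reaches F, and 3 semitones makes it F#4.
F5 down a minor third is D5.
A minor third down from A#5 gives F##5.
D6: a third down reaches B, and 3 semitones makes it B5.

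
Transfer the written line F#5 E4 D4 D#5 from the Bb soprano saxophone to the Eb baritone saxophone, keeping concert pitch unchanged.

C#7 B5 A5 A#6

First find concert pitch: the Bb soprano saxophone sounds a major second below written, so F#5 E4 D4 D#5 sounds E5 D4 C4 C#5.
Then write for Eb baritone saxophone: it sounds a major thirteenth below written, so the part must be a major thirteenth above concert.
E5 → C#7
D4 → B5
C4 → A5
C#5 → A#6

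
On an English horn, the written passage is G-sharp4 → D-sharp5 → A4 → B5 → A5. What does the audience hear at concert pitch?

The English horn sounds a perfect fifth below written, so transpose each written note down a perfect fifth.
G#4 -> C#4
D#5 -> G#4
A4 -> D4
B5 -> E5
A5 -> D5

C#4 G#4 D4 E5 D5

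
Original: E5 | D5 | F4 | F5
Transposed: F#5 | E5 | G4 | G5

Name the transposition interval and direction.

Take the first pair: E5 → F#5. E to F spans 2 letter names, so the interval is some kind of second.
E5 to F#5 is 2 semitones, which makes it a major second; the second version is higher, so the direction is up.
Checking another pair — F5 → G5 — gives the same interval.

up a major second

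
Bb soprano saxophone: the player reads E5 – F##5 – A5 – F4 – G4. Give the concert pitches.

D5 E#5 G5 Eb4 F4

Written C4 on the Bb soprano saxophone sounds as Bb3, a major second lower; apply that shift to every note.
E5 becomes D5
F##5 becomes E#5
A5 becomes G5
F4 becomes Eb4
G4 becomes F4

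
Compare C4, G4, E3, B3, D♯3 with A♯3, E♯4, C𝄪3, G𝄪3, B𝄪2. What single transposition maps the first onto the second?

down a diminished third

From C4 to A#3 is 3 letter names — a third of some quality.
A#3 to C4 is 2 semitones, which makes it a diminished third; the second version is lower, so the direction is down.
Checking another pair — D#3 → B##2 — gives the same interval.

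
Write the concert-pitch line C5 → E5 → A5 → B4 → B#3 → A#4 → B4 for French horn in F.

G5 B5 E6 F#5 F##4 E#5 F#5

The French horn in F sounds a perfect fifth below written, so the written part must be a perfect fifth above concert — transpose each note up.
C5 to G5
E5 to B5
A5 to E6
B4 to F#5
B#3 to F##4
A#4 to E#5
B4 to F#5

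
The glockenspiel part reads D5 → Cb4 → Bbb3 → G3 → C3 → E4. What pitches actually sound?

Written C4 on the glockenspiel sounds as C6, a perfect fifteenth higher; apply that shift to every note.
D5 -> D7
Cb4 -> Cb6
Bbb3 -> Bbb5
G3 -> G5
C3 -> C5
E4 -> E6

D7 Cb6 Bbb5 G5 C5 E6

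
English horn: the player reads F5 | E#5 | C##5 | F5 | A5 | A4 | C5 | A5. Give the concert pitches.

Bb4 A#4 F##4 Bb4 D5 D4 F4 D5

The English horn sounds a perfect fifth below written, so transpose each written note down a perfect fifth.
F5 -> Bb4
E#5 -> A#4
C##5 -> F##4
F5 -> Bb4
A5 -> D5
A4 -> D4
C5 -> F4
A5 -> D5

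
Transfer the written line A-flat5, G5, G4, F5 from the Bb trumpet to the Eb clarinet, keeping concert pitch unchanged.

Eb5 D5 D4 C5

First find concert pitch: the Bb trumpet sounds a major second below written, so A-flat5 G5 G4 F5 sounds Gb5 F5 F4 Eb5.
Then write for Eb clarinet: it sounds a minor third above written, so the part must be a minor third below concert.
Gb5 → Eb5
F5 → D5
F4 → D4
Eb5 → C5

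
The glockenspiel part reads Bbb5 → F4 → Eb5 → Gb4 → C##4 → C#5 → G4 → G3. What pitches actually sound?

Bbb7 F6 Eb7 Gb6 C##6 C#7 G6 G5

Written C4 on the glockenspiel sounds as C6, a perfect fifteenth higher; apply that shift to every note.
Bbb5 -> Bbb7
F4 -> F6
Eb5 -> Eb7
Gb4 -> Gb6
C##4 -> C##6
C#5 -> C#7
G4 -> G6
G3 -> G5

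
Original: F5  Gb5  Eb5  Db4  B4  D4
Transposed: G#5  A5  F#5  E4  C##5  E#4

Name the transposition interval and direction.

up an augmented second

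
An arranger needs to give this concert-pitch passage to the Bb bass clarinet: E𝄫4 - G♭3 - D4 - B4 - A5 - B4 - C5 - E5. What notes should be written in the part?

Fb5 Ab4 E5 C#6 B6 C#6 D6 F#6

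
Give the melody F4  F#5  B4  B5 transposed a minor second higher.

Gb4 G5 C5 C6

A minor second up from F4 gives Gb4.
F#5 up a minor second is G5.
B4: a second up reaches C, and 1 semitone makes it C5.
A minor second up from B5 gives C6.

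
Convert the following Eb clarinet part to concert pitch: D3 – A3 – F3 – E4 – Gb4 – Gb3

F3 C4 Ab3 G4 Bbb4 Bbb3

Written C4 on the Eb clarinet sounds as Eb4, a minor third higher; apply that shift to every note.
D3 → F3
A3 → C4
F3 → Ab3
E4 → G4
Gb4 → Bbb4
Gb3 → Bbb3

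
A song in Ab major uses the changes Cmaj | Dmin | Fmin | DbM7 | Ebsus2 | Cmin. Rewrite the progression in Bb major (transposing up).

Dmaj Emin Gmin EbM7 Fsus2 Dmin

Ab major up to Bb major is a major second; each chord root moves by that interval while the quality stays the same.
Cmaj: root C up a major second → D, giving Dmaj.
Dmin: root D up a major second → E, giving Emin.
Fmin: root F up a major second → G, giving Gmin.
DbM7: root Db up a major second → Eb, giving EbM7.
Ebsus2: root Eb up a major second → F, giving Fsus2.
Cmin: root C up a major second → D, giving Dmin.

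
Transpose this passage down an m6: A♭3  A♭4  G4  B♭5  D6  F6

Ab3 becomes C3
Ab4 becomes C4
G4 becomes B3
Bb5 becomes D5
D6 becomes F#5
F6 becomes A5

C3 C4 B3 D5 F#5 A5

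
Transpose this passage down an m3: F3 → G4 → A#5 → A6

D3 E4 F##5 F#6

F3: a third down reaches D, and 3 semitones makes it D3.
G4 down a minor third is E4.
A#5 down a minor third is F##5.
A minor third down from A6 gives F#6.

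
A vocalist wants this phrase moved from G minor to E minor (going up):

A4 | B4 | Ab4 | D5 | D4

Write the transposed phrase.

F#5 G#5 F5 B5 B4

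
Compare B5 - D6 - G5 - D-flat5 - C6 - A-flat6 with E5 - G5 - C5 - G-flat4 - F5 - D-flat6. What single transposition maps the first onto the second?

Take the first pair: B5 → E5. B to E spans 5 letter names, so the interval is some kind of fifth.
E5 to B5 is 7 semitones, which makes it a perfect fifth; the second version is lower, so the direction is down.
Checking another pair — Ab6 → Db6 — gives the same interval.

down a perfect fifth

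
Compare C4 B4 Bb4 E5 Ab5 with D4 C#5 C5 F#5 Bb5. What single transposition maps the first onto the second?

Take the first pair: C4 → D4. C to D spans 2 letter names, so the interval is some kind of second.
C4 to D4 is 2 semitones, which makes it a major second; the second version is higher, so the direction is up.
Checking another pair — Ab5 → Bb5 — gives the same interval.

up a major second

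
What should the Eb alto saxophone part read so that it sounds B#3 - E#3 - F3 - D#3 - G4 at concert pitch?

G##4 C##4 D4 B#3 E5

Written C4 sounds as Eb3 on the Eb alto saxophone, so concert pitches are written a major sixth up.
B#3 -> G##4
E#3 -> C##4
F3 -> D4
D#3 -> B#3
G4 -> E5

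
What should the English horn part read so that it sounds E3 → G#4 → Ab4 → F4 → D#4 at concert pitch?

Written C4 sounds as F3 on the English horn, so concert pitches are written a perfect fifth up.
E3 becomes B3
G#4 becomes D#5
Ab4 becomes Eb5
F4 becomes C5
D#4 becomes A#4

B3 D#5 Eb5 C5 A#4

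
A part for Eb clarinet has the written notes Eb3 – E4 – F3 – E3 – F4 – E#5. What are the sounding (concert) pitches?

Written C4 on the Eb clarinet sounds as Eb4, a minor third higher; apply that shift to every note.
Eb3 -> Gb3
E4 -> G4
F3 -> Ab3
E3 -> G3
F4 -> Ab4
E#5 -> G#5

Gb3 G4 Ab3 G3 Ab4 G#5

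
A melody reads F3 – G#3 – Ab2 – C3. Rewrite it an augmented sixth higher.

D#4 E##4 F#3 A#3

F3 gives D#4
G#3 gives E##4
Ab2 gives F#3
C3 gives A#3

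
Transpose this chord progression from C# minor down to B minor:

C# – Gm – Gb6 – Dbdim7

C# minor down to B minor is a major second; each chord root moves by that interval while the quality stays the same.
C#: root C# down a major second → B, giving B.
Gm: root G down a major second → F, giving Fm.
Gb6: root Gb down a major second → Fb, giving Fb6.
Dbdim7: root Db down a major second → Cb, giving Cbdim7.

B Fm Fb6 Cbdim7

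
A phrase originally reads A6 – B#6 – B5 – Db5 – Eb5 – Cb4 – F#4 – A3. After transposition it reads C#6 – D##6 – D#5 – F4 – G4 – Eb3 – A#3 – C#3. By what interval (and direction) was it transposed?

down a minor sixth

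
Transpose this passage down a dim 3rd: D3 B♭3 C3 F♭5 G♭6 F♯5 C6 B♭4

B#2 G#3 A#2 D5 E6 D##5 A#5 G#4

D3 gives B#2
Bb3 gives G#3
C3 gives A#2
Fb5 gives D5
Gb6 gives E6
F#5 gives D##5
C6 gives A#5
Bb4 gives G#4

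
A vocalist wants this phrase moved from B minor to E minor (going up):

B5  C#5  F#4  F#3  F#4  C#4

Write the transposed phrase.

B minor to E minor up is a perfect fourth, so every note moves up by that interval.
B5 becomes E6
C#5 becomes F#5
F#4 becomes B4
F#3 becomes B3
F#4 becomes B4
C#4 becomes F#4

E6 F#5 B4 B3 B4 F#4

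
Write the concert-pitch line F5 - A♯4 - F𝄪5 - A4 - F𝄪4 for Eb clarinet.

D5 F##4 D##5 F#4 D##4

The Eb clarinet sounds a minor third above written, so the written part must be a minor third below concert — transpose each note down.
F5 becomes D5
A#4 becomes F##4
F##5 becomes D##5
A4 becomes F#4
F##4 becomes D##4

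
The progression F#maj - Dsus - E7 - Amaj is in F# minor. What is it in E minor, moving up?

F# minor up to E minor is a minor seventh; each chord root moves by that interval while the quality stays the same.
F#maj: root F# up a minor seventh → E, giving Emaj.
Dsus: root D up a minor seventh → C, giving Csus.
E7: root E up a minor seventh → D, giving D7.
Amaj: root A up a minor seventh → G, giving Gmaj.

Emaj Csus D7 Gmaj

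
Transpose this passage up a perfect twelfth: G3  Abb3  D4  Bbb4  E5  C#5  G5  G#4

D5 Ebb5 A5 Fb6 B6 G#6 D7 D#6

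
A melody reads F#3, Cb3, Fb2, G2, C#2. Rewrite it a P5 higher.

C#4 Gb3 Cb3 D3 G#2

F#3 -> C#4
Cb3 -> Gb3
Fb2 -> Cb3
G2 -> D3
C#2 -> G#2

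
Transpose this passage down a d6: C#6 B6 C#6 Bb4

E##5 D##6 E##5 D#4

C#6 becomes E##5
B6 becomes D##6
C#6 becomes E##5
Bb4 becomes D#4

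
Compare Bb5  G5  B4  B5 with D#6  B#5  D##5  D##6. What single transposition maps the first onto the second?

up an augmented third

Take the first pair: Bb5 → D#6. B to D spans 3 letter names, so the interval is some kind of third.
Bb5 to D#6 is 5 semitones, which makes it an augmented third; the second version is higher, so the direction is up.
Checking another pair — B5 → D##6 — gives the same interval.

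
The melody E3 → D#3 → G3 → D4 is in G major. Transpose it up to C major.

A3 G#3 C4 G4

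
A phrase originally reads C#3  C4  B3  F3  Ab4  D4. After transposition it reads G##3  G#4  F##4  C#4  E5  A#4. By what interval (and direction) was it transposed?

From C#3 to G##3 is 5 letter names — a fifth of some quality.
C#3 to G##3 is 8 semitones, which makes it an augmented fifth; the second version is higher, so the direction is up.
Checking another pair — D4 → A#4 — gives the same interval.

up an augmented fifth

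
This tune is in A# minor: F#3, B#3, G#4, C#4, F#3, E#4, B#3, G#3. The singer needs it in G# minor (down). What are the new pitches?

E3 A#3 F#4 B3 E3 D#4 A#3 F#3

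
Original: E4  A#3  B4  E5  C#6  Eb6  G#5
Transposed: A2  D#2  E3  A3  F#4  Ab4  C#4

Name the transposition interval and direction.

Take the first pair: E4 → A2. E to A spans 12 letter names, so the interval is some kind of twelfth.
A2 to E4 is 19 semitones, which makes it a perfect twelfth; the second version is lower, so the direction is down.
Checking another pair — G#5 → C#4 — gives the same interval.

down a perfect twelfth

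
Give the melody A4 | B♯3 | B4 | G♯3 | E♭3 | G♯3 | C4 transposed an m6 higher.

A4 up a minor sixth is F5.
B#3 up a minor sixth is G#4.
B4: a sixth up reaches G, and 8 semitones makes it G5.
G#3 up a minor sixth is E4.
A minor sixth up from Eb3 gives Cb4.
G#3: a sixth up reaches E, and 8 semitones makes it E4.
C4 up a minor sixth is Ab4.

F5 G#4 G5 E4 Cb4 E4 Ab4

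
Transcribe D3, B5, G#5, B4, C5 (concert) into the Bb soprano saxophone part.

E3 C#6 A#5 C#5 D5

The Bb soprano saxophone sounds a major second below written, so the written part must be a major second above concert — transpose each note up.
D3 gives E3
B5 gives C#6
G#5 gives A#5
B4 gives C#5
C5 gives D5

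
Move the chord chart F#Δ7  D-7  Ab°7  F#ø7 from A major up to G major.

EΔ7 C-7 Gb°7 Eø7

A major up to G major is a minor seventh; each chord root moves by that interval while the quality stays the same.
F#Δ7: root F# up a minor seventh → E, giving EΔ7.
D-7: root D up a minor seventh → C, giving C-7.
Ab°7: root Ab up a minor seventh → Gb, giving Gb°7.
F#ø7: root F# up a minor seventh → E, giving Eø7.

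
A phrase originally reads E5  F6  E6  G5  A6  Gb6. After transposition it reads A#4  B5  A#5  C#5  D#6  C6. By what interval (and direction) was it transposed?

From E5 to A#4 is 5 letter names — a fifth of some quality.
A#4 to E5 is 6 semitones, which makes it a diminished fifth; the second version is lower, so the direction is down.
Checking another pair — Gb6 → C6 — gives the same interval.

down a diminished fifth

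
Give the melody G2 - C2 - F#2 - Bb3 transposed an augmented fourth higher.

G2 up an augmented fourth is C#3.
C2 up an augmented fourth is F#2.
F#2: a fourth up reaches B, and 6 semitones makes it B#2.
Bb3 up an augmented fourth is E4.

C#3 F#2 B#2 E4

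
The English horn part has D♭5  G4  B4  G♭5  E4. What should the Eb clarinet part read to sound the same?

First find concert pitch: the English horn sounds a perfect fifth below written, so D♭5 G4 B4 G♭5 E4 sounds Gb4 C4 E4 Cb5 A3.
Then write for Eb clarinet: it sounds a minor third above written, so the part must be a minor third below concert.
Gb4 → Eb4
C4 → A3
E4 → C#4
Cb5 → Ab4
A3 → F#3

Eb4 A3 C#4 Ab4 F#3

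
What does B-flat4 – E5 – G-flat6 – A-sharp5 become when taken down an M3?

Bb4 down a major third is Gb4.
E5: a third down reaches C, and 4 semitones makes it C5.
A major third down from Gb6 gives Ebb6.
A#5 down a major third is F#5.

Gb4 C5 Ebb6 F#5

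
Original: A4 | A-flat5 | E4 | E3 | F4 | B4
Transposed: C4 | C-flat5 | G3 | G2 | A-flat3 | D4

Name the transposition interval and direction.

down a major sixth

Take the first pair: A4 → C4. A to C spans 6 letter names, so the interval is some kind of sixth.
C4 to A4 is 9 semitones, which makes it a major sixth; the second version is lower, so the direction is down.
Checking another pair — B4 → D4 — gives the same interval.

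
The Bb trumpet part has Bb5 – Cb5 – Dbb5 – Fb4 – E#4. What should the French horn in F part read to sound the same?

Eb6 Fb5 Gbb5 Bbb4 A#4

First find concert pitch: the Bb trumpet sounds a major second below written, so Bb5 Cb5 Dbb5 Fb4 E#4 sounds Ab5 Bbb4 Cbb5 Ebb4 D#4.
Then write for French horn in F: it sounds a perfect fifth below written, so the part must be a perfect fifth above concert.
Ab5 → Eb6
Bbb4 → Fb5
Cbb5 → Gbb5
Ebb4 → Bbb4
D#4 → A#4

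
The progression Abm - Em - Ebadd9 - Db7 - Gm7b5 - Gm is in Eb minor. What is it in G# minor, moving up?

Eb minor up to G# minor is an augmented third; each chord root moves by that interval while the quality stays the same.
Abm: root Ab up an augmented third → C#, giving C#m.
Em: root E up an augmented third → G##, giving G##m.
Ebadd9: root Eb up an augmented third → G#, giving G#add9.
Db7: root Db up an augmented third → F#, giving F#7.
Gm7b5: root G up an augmented third → B#, giving B#m7b5.
Gm: root G up an augmented third → B#, giving B#m.

C#m G##m G#add9 F#7 B#m7b5 B#m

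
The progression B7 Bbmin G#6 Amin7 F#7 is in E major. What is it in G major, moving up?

E major up to G major is a minor third; each chord root moves by that interval while the quality stays the same.
B7: root B up a minor third → D, giving D7.
Bbmin: root Bb up a minor third → Db, giving Dbmin.
G#6: root G# up a minor third → B, giving B6.
Amin7: root A up a minor third → C, giving Cmin7.
F#7: root F# up a minor third → A, giving A7.

D7 Dbmin B6 Cmin7 A7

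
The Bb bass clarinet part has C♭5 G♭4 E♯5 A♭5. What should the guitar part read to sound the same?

Bbb4 Fb4 D#5 Gb5

First find concert pitch: the Bb bass clarinet sounds a major ninth below written, so C♭5 G♭4 E♯5 A♭5 sounds Bbb3 Fb3 D#4 Gb4.
Then write for guitar: it sounds a perfect octave below written, so the part must be a perfect octave above concert.
Bbb3 → Bbb4
Fb3 → Fb4
D#4 → D#5
Gb4 → Gb5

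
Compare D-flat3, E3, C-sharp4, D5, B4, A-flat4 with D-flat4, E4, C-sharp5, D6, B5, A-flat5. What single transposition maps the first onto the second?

From Db3 to Db4 is 8 letter names — an octave of some quality.
Db3 to Db4 is 12 semitones, which makes it a perfect octave; the second version is higher, so the direction is up.
Checking another pair — Ab4 → Ab5 — gives the same interval.

up a perfect octave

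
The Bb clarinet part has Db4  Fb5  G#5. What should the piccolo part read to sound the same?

Cb3 Ebb4 F#4

First find concert pitch: the Bb clarinet sounds a major second below written, so Db4 Fb5 G#5 sounds Cb4 Ebb5 F#5.
Then write for piccolo: it sounds a perfect octave above written, so the part must be a perfect octave below concert.
Cb4 → Cb3
Ebb5 → Ebb4
F#5 → F#4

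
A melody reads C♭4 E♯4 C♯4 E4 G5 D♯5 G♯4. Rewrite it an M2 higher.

Db4 F##4 D#4 F#4 A5 E#5 A#4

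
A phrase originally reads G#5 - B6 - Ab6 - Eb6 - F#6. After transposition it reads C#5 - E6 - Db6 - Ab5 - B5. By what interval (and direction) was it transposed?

Take the first pair: G#5 → C#5. G to C spans 5 letter names, so the interval is some kind of fifth.
C#5 to G#5 is 7 semitones, which makes it a perfect fifth; the second version is lower, so the direction is down.
Checking another pair — F#6 → B5 — gives the same interval.

down a perfect fifth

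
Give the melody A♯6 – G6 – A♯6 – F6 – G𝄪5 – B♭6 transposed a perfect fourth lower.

E#6 D6 E#6 C6 D##5 F6

A#6 becomes E#6
G6 becomes D6
A#6 becomes E#6
F6 becomes C6
G##5 becomes D##5
Bb6 becomes F6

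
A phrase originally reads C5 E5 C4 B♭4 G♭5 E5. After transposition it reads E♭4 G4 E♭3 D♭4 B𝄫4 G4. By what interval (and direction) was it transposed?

down a major sixth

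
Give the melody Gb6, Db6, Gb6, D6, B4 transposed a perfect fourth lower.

Gb6 to Db6
Db6 to Ab5
Gb6 to Db6
D6 to A5
B4 to F#4

Db6 Ab5 Db6 A5 F#4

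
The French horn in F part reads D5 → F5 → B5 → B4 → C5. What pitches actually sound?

The French horn in F sounds a perfect fifth below written, so transpose each written note down a perfect fifth.
D5 gives G4
F5 gives Bb4
B5 gives E5
B4 gives E4
C5 gives F4

G4 Bb4 E5 E4 F4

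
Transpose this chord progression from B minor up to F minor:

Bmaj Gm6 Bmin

B minor up to F minor is a diminished fifth; each chord root moves by that interval while the quality stays the same.
Bmaj: root B up a diminished fifth → F, giving Fmaj.
Gm6: root G up a diminished fifth → Db, giving Dbm6.
Bmin: root B up a diminished fifth → F, giving Fmin.

Fmaj Dbm6 Fmin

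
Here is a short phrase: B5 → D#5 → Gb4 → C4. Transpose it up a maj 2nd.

B5 becomes C#6
D#5 becomes E#5
Gb4 becomes Ab4
C4 becomes D4

C#6 E#5 Ab4 D4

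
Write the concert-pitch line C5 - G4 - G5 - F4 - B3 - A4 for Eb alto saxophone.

A5 E5 E6 D5 G#4 F#5

The Eb alto saxophone sounds a major sixth below written, so the written part must be a major sixth above concert — transpose each note up.
C5 -> A5
G4 -> E5
G5 -> E6
F4 -> D5
B3 -> G#4
A4 -> F#5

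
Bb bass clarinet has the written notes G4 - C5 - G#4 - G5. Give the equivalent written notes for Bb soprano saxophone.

G3 C4 G#3 G4

First find concert pitch: the Bb bass clarinet sounds a major ninth below written, so G4 C5 G#4 G5 sounds F3 Bb3 F#3 F4.
Then write for Bb soprano saxophone: it sounds a major second below written, so the part must be a major second above concert.
F3 → G3
Bb3 → C4
F#3 → G#3
F4 → G4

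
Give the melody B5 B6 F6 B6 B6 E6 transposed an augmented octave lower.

B5: an octave down reaches B, and 13 semitones makes it Bb4.
B6 down an augmented octave is Bb5.
F6 down an augmented octave is Fb5.
An augmented octave down from B6 gives Bb5.
B6: an octave down reaches B, and 13 semitones makes it Bb5.
E6 down an augmented octave is Eb5.

Bb4 Bb5 Fb5 Bb5 Bb5 Eb5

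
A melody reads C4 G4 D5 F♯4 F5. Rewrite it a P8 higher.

C5 G5 D6 F#5 F6

A perfect octave up from C4 gives C5.
G4: an octave up reaches G, and 12 semitones makes it G5.
D5: an octave up reaches D, and 12 semitones makes it D6.
F#4: an octave up reaches F, and 12 semitones makes it F#5.
F5 up a perfect octave is F6.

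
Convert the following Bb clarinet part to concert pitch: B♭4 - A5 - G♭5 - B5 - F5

Ab4 G5 Fb5 A5 Eb5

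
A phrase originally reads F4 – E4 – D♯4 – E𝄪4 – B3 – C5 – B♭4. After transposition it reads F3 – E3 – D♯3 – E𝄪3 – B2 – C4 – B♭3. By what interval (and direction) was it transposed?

Take the first pair: F4 → F3. F to F spans 8 letter names, so the interval is some kind of octave.
F3 to F4 is 12 semitones, which makes it a perfect octave; the second version is lower, so the direction is down.
Checking another pair — Bb4 → Bb3 — gives the same interval.

down a perfect octave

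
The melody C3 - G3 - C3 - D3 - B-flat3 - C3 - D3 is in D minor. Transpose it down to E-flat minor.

Db2 Ab2 Db2 Eb2 Cb3 Db2 Eb2

From D down to E-flat is a major seventh; apply that to each pitch.
C3 gives Db2
G3 gives Ab2
C3 gives Db2
D3 gives Eb2
Bb3 gives Cb3
C3 gives Db2
D3 gives Eb2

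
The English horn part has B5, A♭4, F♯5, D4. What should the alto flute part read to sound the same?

A5 Gb4 E5 C4

First find concert pitch: the English horn sounds a perfect fifth below written, so B5 A♭4 F♯5 D4 sounds E5 Db4 B4 G3.
Then write for alto flute: it sounds a perfect fourth below written, so the part must be a perfect fourth above concert.
E5 → A5
Db4 → Gb4
B4 → E5
G3 → C4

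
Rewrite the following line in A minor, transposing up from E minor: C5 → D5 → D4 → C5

F5 G5 G4 F5

From E up to A is a perfect fourth; apply that to each pitch.
C5 becomes F5
D5 becomes G5
D4 becomes G4
C5 becomes F5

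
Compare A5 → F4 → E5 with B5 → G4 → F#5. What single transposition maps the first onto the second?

From A5 to B5 is 2 letter names — a second of some quality.
A5 to B5 is 2 semitones, which makes it a major second; the second version is higher, so the direction is up.
Checking another pair — E5 → F#5 — gives the same interval.

up a major second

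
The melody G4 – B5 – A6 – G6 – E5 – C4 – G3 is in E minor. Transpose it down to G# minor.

B3 D#5 C#6 B5 G#4 E3 B2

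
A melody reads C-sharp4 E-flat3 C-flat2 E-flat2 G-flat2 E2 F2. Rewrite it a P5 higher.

G#4 Bb3 Gb2 Bb2 Db3 B2 C3

C#4: a fifth up reaches G, and 7 semitones makes it G#4.
Eb3 up a perfect fifth is Bb3.
A perfect fifth up from Cb2 gives Gb2.
Eb2 up a perfect fifth is Bb2.
Gb2 up a perfect fifth is Db3.
E2 up a perfect fifth is B2.
F2 up a perfect fifth is C3.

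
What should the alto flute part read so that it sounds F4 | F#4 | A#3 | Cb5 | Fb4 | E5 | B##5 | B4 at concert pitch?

Written C4 sounds as G3 on the alto flute, so concert pitches are written a perfect fourth up.
F4 to Bb4
F#4 to B4
A#3 to D#4
Cb5 to Fb5
Fb4 to Bbb4
E5 to A5
B##5 to E##6
B4 to E5

Bb4 B4 D#4 Fb5 Bbb4 A5 E##6 E5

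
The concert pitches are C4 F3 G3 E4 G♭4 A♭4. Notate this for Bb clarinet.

D4 G3 A3 F#4 Ab4 Bb4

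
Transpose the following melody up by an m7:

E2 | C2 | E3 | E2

D3 Bb2 D4 D3

E2 up a minor seventh is D3.
C2: a seventh up reaches B, and 10 semitones makes it Bb2.
E3: a seventh up reaches D, and 10 semitones makes it D4.
A minor seventh up from E2 gives D3.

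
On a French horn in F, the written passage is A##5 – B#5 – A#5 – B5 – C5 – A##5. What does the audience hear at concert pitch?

D##5 E#5 D#5 E5 F4 D##5

The French horn in F sounds a perfect fifth below written, so transpose each written note down a perfect fifth.
A##5 gives D##5
B#5 gives E#5
A#5 gives D#5
B5 gives E5
C5 gives F4
A##5 gives D##5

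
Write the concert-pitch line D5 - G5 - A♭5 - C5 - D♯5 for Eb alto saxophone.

The Eb alto saxophone sounds a major sixth below written, so the written part must be a major sixth above concert — transpose each note up.
D5 -> B5
G5 -> E6
Ab5 -> F6
C5 -> A5
D#5 -> B#5

B5 E6 F6 A5 B#5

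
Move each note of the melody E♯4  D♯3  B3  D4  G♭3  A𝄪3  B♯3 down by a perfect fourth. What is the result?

E#4: a fourth down reaches B, and 5 semitones makes it B#3.
D#3: a fourth down reaches A, and 5 semitones makes it A#2.
A perfect fourth down from B3 gives F#3.
D4 down a perfect fourth is A3.
Gb3 down a perfect fourth is Db3.
A##3 down a perfect fourth is E##3.
B#3: a fourth down reaches F, and 5 semitones makes it F##3.

B#3 A#2 F#3 A3 Db3 E##3 F##3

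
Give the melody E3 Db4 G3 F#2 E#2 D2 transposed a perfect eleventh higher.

E3 to A4
Db4 to Gb5
G3 to C5
F#2 to B3
E#2 to A#3
D2 to G3

A4 Gb5 C5 B3 A#3 G3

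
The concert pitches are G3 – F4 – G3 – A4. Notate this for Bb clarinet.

A3 G4 A3 B4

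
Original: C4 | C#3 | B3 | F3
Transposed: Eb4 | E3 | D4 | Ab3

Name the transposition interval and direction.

up a minor third

From C4 to Eb4 is 3 letter names — a third of some quality.
C4 to Eb4 is 3 semitones, which makes it a minor third; the second version is higher, so the direction is up.
Checking another pair — F3 → Ab3 — gives the same interval.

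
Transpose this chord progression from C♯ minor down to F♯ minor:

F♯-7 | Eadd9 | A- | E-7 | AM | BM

B-7 Aadd9 D- A-7 DM EM

C♯ minor down to F♯ minor is a perfect fifth; each chord root moves by that interval while the quality stays the same.
F♯-7: root F♯ down a perfect fifth → B, giving B-7.
Eadd9: root E down a perfect fifth → A, giving Aadd9.
A-: root A down a perfect fifth → D, giving D-.
E-7: root E down a perfect fifth → A, giving A-7.
AM: root A down a perfect fifth → D, giving DM.
BM: root B down a perfect fifth → E, giving EM.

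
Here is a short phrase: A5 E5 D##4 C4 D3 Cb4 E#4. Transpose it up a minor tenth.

C7 G6 F##5 Eb5 F4 Ebb5 G#5

A5 → C7
E5 → G6
D##4 → F##5
C4 → Eb5
D3 → F4
Cb4 → Ebb5
E#4 → G#5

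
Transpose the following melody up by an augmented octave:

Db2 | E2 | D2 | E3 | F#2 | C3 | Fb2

D3 E#3 D#3 E#4 F##3 C#4 F3

Db2 → D3
E2 → E#3
D2 → D#3
E3 → E#4
F#2 → F##3
C3 → C#4
Fb2 → F3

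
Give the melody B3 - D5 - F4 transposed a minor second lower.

A#3 C#5 E4

B3 to A#3
D5 to C#5
F4 to E4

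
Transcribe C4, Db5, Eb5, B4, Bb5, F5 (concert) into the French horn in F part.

Written C4 sounds as F3 on the French horn in F, so concert pitches are written a perfect fifth up.
C4 → G4
Db5 → Ab5
Eb5 → Bb5
B4 → F#5
Bb5 → F6
F5 → C6

G4 Ab5 Bb5 F#5 F6 C6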